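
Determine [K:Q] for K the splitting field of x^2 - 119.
[K:Q] = 2

The polynomial x^2 - 119 is irreducible over Q since 119 is not a perfect square. Its splitting field is Q(sqrt(119)), which has degree 2 over Q.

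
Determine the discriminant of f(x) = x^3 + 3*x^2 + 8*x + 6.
Δ = -500

For x^3 + a x^2 + b x + c the discriminant is Δ = 18 a b c - 4 a^3 c + a^2 b^2 - 4 b^3 - 27 c^2.
Plug a = 3, b = 8, c = 6:
  18*(3)*(8)*(6) - 4*(3)^3*(6) + (3)^2*(8)^2 - 4*(8)^3 - 27*(6)^2
  = 2592 + (-648) + 576 + (-2048) + (-972)
  = -500.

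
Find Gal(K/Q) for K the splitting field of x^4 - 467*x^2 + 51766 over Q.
Gal(K/Q) = V_4 (Klein four-group, Z/2Z × Z/2Z)

f factors as (x^2 - 286)(x^2 - 181), so the splitting field is K = Q(sqrt(286), sqrt(181)). The elements 286, 181, 51766 are all non-squares in Q, so sqrt(286) and sqrt(181) generate independent quadratic extensions. Thus [K:Q] = 4 and Gal(K/Q) is generated by the two order-2 automorphisms sqrt(286) ↦ -sqrt(286) and sqrt(181) ↦ -sqrt(181), giving V_4.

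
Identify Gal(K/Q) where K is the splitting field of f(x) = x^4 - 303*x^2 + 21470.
Gal(K/Q) = V_4 (Klein four-group, Z/2Z × Z/2Z)

f factors as (x^2 - 113)(x^2 - 190), so the splitting field is K = Q(sqrt(113), sqrt(190)). The elements 113, 190, 21470 are all non-squares in Q, so sqrt(113) and sqrt(190) generate independent quadratic extensions. Thus [K:Q] = 4 and Gal(K/Q) is generated by the two order-2 automorphisms sqrt(113) ↦ -sqrt(113) and sqrt(190) ↦ -sqrt(190), giving V_4.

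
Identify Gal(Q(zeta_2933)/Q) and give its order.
|Gal(Q(zeta_2933)/Q)| = phi(2933) = 2508; group ≅ (Z/2933Z)^* ≅ Z/6Z × Z/418Z

The n-th cyclotomic polynomial Φ_2933(x) is the minimal polynomial of zeta_2933 over Q and has degree phi(2933) = 2508. So Q(zeta_2933) is a degree-2508 Galois extension with Galois group (Z/2933Z)^*. By CRT, (Z/2933Z)^* ≅ (Z/7Z)^* × (Z/419Z)^*. Each prime-power unit group is (Z/7Z)^* ≅ Z/6Z; (Z/419Z)^* ≅ Z/418Z. Hence Gal(Q(zeta_2933)/Q) ≅ Z/6Z × Z/418Z.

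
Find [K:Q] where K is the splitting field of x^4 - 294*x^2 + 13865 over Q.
[K:Q] = 4

f factors as (x^2 - 235)(x^2 - 59); the splitting field is K = Q(sqrt(235), sqrt(59)). Since 235, 59, and 13865 are all non-squares in Q, the three subfields Q(sqrt(235)), Q(sqrt(59)), Q(sqrt(13865)) are distinct degree-2 extensions, so [K:Q] = 4 (Klein four Galois group).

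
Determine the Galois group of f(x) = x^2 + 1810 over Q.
Gal(K/Q) = Z/2Z (cyclic of order 2)

x^2 + 1810 is irreducible over Q since -1810 is not a rational square. The splitting field Q(sqrt(-1810)) has degree 2 over Q, and its unique nontrivial automorphism is sqrt(-1810) ↦ -sqrt(-1810). Hence Gal(Q(sqrt(-1810))/Q) = Z/2Z.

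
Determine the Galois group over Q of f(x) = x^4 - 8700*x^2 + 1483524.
Gal(K/Q) = Z/2Z (cyclic of order 2)

f factors as (x^2 - 8526)(x^2 - 174), so the splitting field is K = Q(sqrt(8526), sqrt(174)). The squarefree part of 8526 is 174 and the squarefree part of 174 is also 174, so sqrt(8526) and sqrt(174) are both rational multiples of sqrt(174). Hence Q(sqrt(8526)) = Q(sqrt(174)) = Q(sqrt(174)), and the splitting field collapses to a single degree-2 extension with Galois group Z/2Z.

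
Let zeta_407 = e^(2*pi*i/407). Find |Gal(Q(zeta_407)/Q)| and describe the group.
|Gal(Q(zeta_407)/Q)| = phi(407) = 360; group ≅ (Z/407Z)^* ≅ Z/10Z × Z/36Z

The n-th cyclotomic polynomial Φ_407(x) is the minimal polynomial of zeta_407 over Q and has degree phi(407) = 360. So Q(zeta_407) is a degree-360 Galois extension with Galois group (Z/407Z)^*. By CRT, (Z/407Z)^* ≅ (Z/11Z)^* × (Z/37Z)^*. Each prime-power unit group is (Z/11Z)^* ≅ Z/10Z; (Z/37Z)^* ≅ Z/36Z. Hence Gal(Q(zeta_407)/Q) ≅ Z/10Z × Z/36Z.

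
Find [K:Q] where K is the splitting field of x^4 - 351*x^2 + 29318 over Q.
[K:Q] = 4

f factors as (x^2 - 214)(x^2 - 137); the splitting field is K = Q(sqrt(214), sqrt(137)). Since 214, 137, and 29318 are all non-squares in Q, the three subfields Q(sqrt(214)), Q(sqrt(137)), Q(sqrt(29318)) are distinct degree-2 extensions, so [K:Q] = 4 (Klein four Galois group).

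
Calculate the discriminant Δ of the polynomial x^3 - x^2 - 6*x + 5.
Δ = 785

For x^3 + a x^2 + b x + c the discriminant is Δ = 18 a b c - 4 a^3 c + a^2 b^2 - 4 b^3 - 27 c^2.
Plug a = -1, b = -6, c = 5:
  18*(-1)*(-6)*(5) - 4*(-1)^3*(5) + (-1)^2*(-6)^2 - 4*(-6)^3 - 27*(5)^2
  = 540 + (20) + 36 + (864) + (-675)
  = 785.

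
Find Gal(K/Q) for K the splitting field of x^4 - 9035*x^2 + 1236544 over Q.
Gal(K/Q) = Z/2Z (cyclic of order 2)

f factors as (x^2 - 8896)(x^2 - 139), so the splitting field is K = Q(sqrt(8896), sqrt(139)). The squarefree part of 8896 is 139 and the squarefree part of 139 is also 139, so sqrt(8896) and sqrt(139) are both rational multiples of sqrt(139). Hence Q(sqrt(8896)) = Q(sqrt(139)) = Q(sqrt(139)), and the splitting field collapses to a single degree-2 extension with Galois group Z/2Z.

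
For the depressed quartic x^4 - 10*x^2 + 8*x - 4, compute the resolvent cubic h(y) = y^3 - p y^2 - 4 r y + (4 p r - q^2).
h(y) = y^3 + 10*y^2 + 16*y + 96

Identify coefficients: p = -10, q = 8, r = -4.
Plug into h(y) = y^3 - p y^2 - 4 r y + (4 p r - q^2):
  h(y) = y^3 - (-10) y^2 - 4*(-4) y + (4*(-10)*(-4) - (8)^2)
       = y^3 + (10) y^2 + (16) y + (96).
Simplifying: h(y) = y^3 + 10*y^2 + 16*y + 96.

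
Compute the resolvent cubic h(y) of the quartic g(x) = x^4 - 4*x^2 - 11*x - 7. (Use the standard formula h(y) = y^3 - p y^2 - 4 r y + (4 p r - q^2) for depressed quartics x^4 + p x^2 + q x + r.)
h(y) = y^3 + 4*y^2 + 28*y - 9

Identify coefficients: p = -4, q = -11, r = -7.
Plug into h(y) = y^3 - p y^2 - 4 r y + (4 p r - q^2):
  h(y) = y^3 - (-4) y^2 - 4*(-7) y + (4*(-4)*(-7) - (-11)^2)
       = y^3 + (4) y^2 + (28) y + (-9).
Simplifying: h(y) = y^3 + 4*y^2 + 28*y - 9.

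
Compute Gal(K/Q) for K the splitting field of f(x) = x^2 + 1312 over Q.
Gal(K/Q) = Z/2Z (cyclic of order 2)

x^2 + 1312 is irreducible over Q since -1312 is not a rational square. The splitting field Q(sqrt(-1312)) has degree 2 over Q, and its unique nontrivial automorphism is sqrt(-1312) ↦ -sqrt(-1312). Hence Gal(Q(sqrt(-1312))/Q) = Z/2Z.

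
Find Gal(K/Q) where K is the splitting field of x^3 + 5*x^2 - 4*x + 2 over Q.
Gal(K/Q) = S_3 (symmetric group of order 6)

Compute the discriminant of x^3 + (5)*x^2 + (-4)*x + (2): Δ = -1172. Since Δ is not a rational square, the Galois group is not contained in A_3; it must be the full S_3 (irreducibility of the cubic rules out anything smaller).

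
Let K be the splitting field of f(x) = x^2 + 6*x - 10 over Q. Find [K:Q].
[K:Q] = 2

The discriminant of x^2 + (6)*x + (-10) is b^2 - 4c = 36 - (-40) = 76. Since 76 is not a perfect square in Q, the polynomial is irreducible over Q. Its two roots generate a degree-2 extension, so [K:Q] = 2.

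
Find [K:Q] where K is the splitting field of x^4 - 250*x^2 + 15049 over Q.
[K:Q] = 4

f factors as (x^2 - 101)(x^2 - 149); the splitting field is K = Q(sqrt(101), sqrt(149)). Since 101, 149, and 15049 are all non-squares in Q, the three subfields Q(sqrt(101)), Q(sqrt(149)), Q(sqrt(15049)) are distinct degree-2 extensions, so [K:Q] = 4 (Klein four Galois group).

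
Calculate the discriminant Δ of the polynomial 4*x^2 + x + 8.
Δ = -127

For a quadratic a x^2 + b x + c the discriminant is Δ = b^2 - 4ac = (1)^2 - 4*(4)*(8) = 1 - (128) = -127.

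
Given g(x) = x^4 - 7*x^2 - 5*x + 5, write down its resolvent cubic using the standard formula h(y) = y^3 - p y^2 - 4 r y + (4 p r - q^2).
h(y) = y^3 + 7*y^2 - 20*y - 165

Identify coefficients: p = -7, q = -5, r = 5.
Plug into h(y) = y^3 - p y^2 - 4 r y + (4 p r - q^2):
  h(y) = y^3 - (-7) y^2 - 4*(5) y + (4*(-7)*(5) - (-5)^2)
       = y^3 + (7) y^2 + (-20) y + (-165).
Simplifying: h(y) = y^3 + 7*y^2 - 20*y - 165.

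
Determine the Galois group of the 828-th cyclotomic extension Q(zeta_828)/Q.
|Gal(Q(zeta_828)/Q)| = phi(828) = 264; group ≅ (Z/828Z)^* ≅ Z/2Z × Z/6Z × Z/22Z

The n-th cyclotomic polynomial Φ_828(x) is the minimal polynomial of zeta_828 over Q and has degree phi(828) = 264. So Q(zeta_828) is a degree-264 Galois extension with Galois group (Z/828Z)^*. By CRT, (Z/828Z)^* ≅ (Z/4Z)^* × (Z/9Z)^* × (Z/23Z)^*. Each prime-power unit group is (Z/4Z)^* ≅ Z/2Z; (Z/9Z)^* ≅ Z/6Z; (Z/23Z)^* ≅ Z/22Z. Hence Gal(Q(zeta_828)/Q) ≅ Z/2Z × Z/6Z × Z/22Z.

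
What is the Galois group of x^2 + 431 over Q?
Gal(K/Q) = Z/2Z (cyclic of order 2)

x^2 + 431 is irreducible over Q since -431 is not a rational square. The splitting field Q(sqrt(-431)) has degree 2 over Q, and its unique nontrivial automorphism is sqrt(-431) ↦ -sqrt(-431). Hence Gal(Q(sqrt(-431))/Q) = Z/2Z.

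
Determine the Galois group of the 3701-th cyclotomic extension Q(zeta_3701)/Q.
|Gal(Q(zeta_3701)/Q)| = phi(3701) = 3700; group ≅ (Z/3701Z)^* ≅ Z/3700Z

The n-th cyclotomic polynomial Φ_3701(x) is the minimal polynomial of zeta_3701 over Q and has degree phi(3701) = 3700. So Q(zeta_3701) is a degree-3700 Galois extension with Galois group (Z/3701Z)^*. (Z/3701Z)^* is cyclic since 3701 is an odd prime power (or 4). Hence Gal(Q(zeta_3701)/Q) ≅ Z/3700Z.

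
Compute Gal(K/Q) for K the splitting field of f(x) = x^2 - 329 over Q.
Gal(K/Q) = Z/2Z (cyclic of order 2)

x^2 - 329 is irreducible over Q since 329 is not a rational square. The splitting field Q(sqrt(329)) has degree 2 over Q, and its unique nontrivial automorphism is sqrt(329) ↦ -sqrt(329). Hence Gal(Q(sqrt(329))/Q) = Z/2Z.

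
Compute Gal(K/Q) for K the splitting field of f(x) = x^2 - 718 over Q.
Gal(K/Q) = Z/2Z (cyclic of order 2)

x^2 - 718 is irreducible over Q since 718 is not a rational square. The splitting field Q(sqrt(718)) has degree 2 over Q, and its unique nontrivial automorphism is sqrt(718) ↦ -sqrt(718). Hence Gal(Q(sqrt(718))/Q) = Z/2Z.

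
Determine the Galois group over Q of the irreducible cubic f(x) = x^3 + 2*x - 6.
Gal(K/Q) = S_3 (symmetric group of order 6)

Compute the discriminant of x^3 + (0)*x^2 + (2)*x + (-6): Δ = -1004. Since Δ is not a rational square, the Galois group is not contained in A_3; it must be the full S_3 (irreducibility of the cubic rules out anything smaller).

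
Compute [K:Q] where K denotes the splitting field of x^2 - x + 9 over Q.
[K:Q] = 2

The discriminant of x^2 + (-1)*x + (9) is b^2 - 4c = 1 - (36) = -35. Since -35 is not a perfect square in Q, the polynomial is irreducible over Q. Its two roots generate a degree-2 extension, so [K:Q] = 2.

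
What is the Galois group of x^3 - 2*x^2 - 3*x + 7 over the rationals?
Gal(K/Q) = S_3 (symmetric group of order 6)

Compute the discriminant of x^3 + (-2)*x^2 + (-3)*x + (7): Δ = -199. Since Δ is not a rational square, the Galois group is not contained in A_3; it must be the full S_3 (irreducibility of the cubic rules out anything smaller).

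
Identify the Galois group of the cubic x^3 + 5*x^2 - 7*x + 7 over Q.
Gal(K/Q) = S_3 (symmetric group of order 6)

Compute the discriminant of x^3 + (5)*x^2 + (-7)*x + (7): Δ = -6636. Since Δ is not a rational square, the Galois group is not contained in A_3; it must be the full S_3 (irreducibility of the cubic rules out anything smaller).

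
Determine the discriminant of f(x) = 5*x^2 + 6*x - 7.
Δ = 176

For a quadratic a x^2 + b x + c the discriminant is Δ = b^2 - 4ac = (6)^2 - 4*(5)*(-7) = 36 - (-140) = 176.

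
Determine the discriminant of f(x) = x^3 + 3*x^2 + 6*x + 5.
Δ = -135

For x^3 + a x^2 + b x + c the discriminant is Δ = 18 a b c - 4 a^3 c + a^2 b^2 - 4 b^3 - 27 c^2.
Plug a = 3, b = 6, c = 5:
  18*(3)*(6)*(5) - 4*(3)^3*(5) + (3)^2*(6)^2 - 4*(6)^3 - 27*(5)^2
  = 1620 + (-540) + 324 + (-864) + (-675)
  = -135.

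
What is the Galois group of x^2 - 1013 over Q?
Gal(K/Q) = Z/2Z (cyclic of order 2)

x^2 - 1013 is irreducible over Q since 1013 is not a rational square. The splitting field Q(sqrt(1013)) has degree 2 over Q, and its unique nontrivial automorphism is sqrt(1013) ↦ -sqrt(1013). Hence Gal(Q(sqrt(1013))/Q) = Z/2Z.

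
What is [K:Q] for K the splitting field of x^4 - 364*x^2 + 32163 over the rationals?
[K:Q] = 4

f factors as (x^2 - 213)(x^2 - 151); the splitting field is K = Q(sqrt(213), sqrt(151)). Since 213, 151, and 32163 are all non-squares in Q, the three subfields Q(sqrt(213)), Q(sqrt(151)), Q(sqrt(32163)) are distinct degree-2 extensions, so [K:Q] = 4 (Klein four Galois group).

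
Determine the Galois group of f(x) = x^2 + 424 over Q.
Gal(K/Q) = Z/2Z (cyclic of order 2)

x^2 + 424 is irreducible over Q since -424 is not a rational square. The splitting field Q(sqrt(-424)) has degree 2 over Q, and its unique nontrivial automorphism is sqrt(-424) ↦ -sqrt(-424). Hence Gal(Q(sqrt(-424))/Q) = Z/2Z.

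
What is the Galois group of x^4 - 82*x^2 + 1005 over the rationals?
Gal(K/Q) = V_4 (Klein four-group, Z/2Z × Z/2Z)

f factors as (x^2 - 67)(x^2 - 15), so the splitting field is K = Q(sqrt(67), sqrt(15)). The elements 67, 15, 1005 are all non-squares in Q, so sqrt(67) and sqrt(15) generate independent quadratic extensions. Thus [K:Q] = 4 and Gal(K/Q) is generated by the two order-2 automorphisms sqrt(67) ↦ -sqrt(67) and sqrt(15) ↦ -sqrt(15), giving V_4.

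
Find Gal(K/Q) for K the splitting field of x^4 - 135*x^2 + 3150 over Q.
Gal(K/Q) = V_4 (Klein four-group, Z/2Z × Z/2Z)

f factors as (x^2 - 30)(x^2 - 105), so the splitting field is K = Q(sqrt(30), sqrt(105)). The elements 30, 105, 3150 are all non-squares in Q, so sqrt(30) and sqrt(105) generate independent quadratic extensions. Thus [K:Q] = 4 and Gal(K/Q) is generated by the two order-2 automorphisms sqrt(30) ↦ -sqrt(30) and sqrt(105) ↦ -sqrt(105), giving V_4.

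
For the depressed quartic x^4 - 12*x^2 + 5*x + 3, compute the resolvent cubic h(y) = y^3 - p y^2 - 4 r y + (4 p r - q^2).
h(y) = y^3 + 12*y^2 - 12*y - 169

Identify coefficients: p = -12, q = 5, r = 3.
Plug into h(y) = y^3 - p y^2 - 4 r y + (4 p r - q^2):
  h(y) = y^3 - (-12) y^2 - 4*(3) y + (4*(-12)*(3) - (5)^2)
       = y^3 + (12) y^2 + (-12) y + (-169).
Simplifying: h(y) = y^3 + 12*y^2 - 12*y - 169.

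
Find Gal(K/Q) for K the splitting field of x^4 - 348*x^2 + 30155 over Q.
Gal(K/Q) = V_4 (Klein four-group, Z/2Z × Z/2Z)

f factors as (x^2 - 163)(x^2 - 185), so the splitting field is K = Q(sqrt(163), sqrt(185)). The elements 163, 185, 30155 are all non-squares in Q, so sqrt(163) and sqrt(185) generate independent quadratic extensions. Thus [K:Q] = 4 and Gal(K/Q) is generated by the two order-2 automorphisms sqrt(163) ↦ -sqrt(163) and sqrt(185) ↦ -sqrt(185), giving V_4.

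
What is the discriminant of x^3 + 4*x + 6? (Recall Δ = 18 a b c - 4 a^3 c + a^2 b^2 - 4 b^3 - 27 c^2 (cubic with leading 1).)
Δ = -1228

For x^3 + a x^2 + b x + c the discriminant is Δ = 18 a b c - 4 a^3 c + a^2 b^2 - 4 b^3 - 27 c^2.
Plug a = 0, b = 4, c = 6:
  18*(0)*(4)*(6) - 4*(0)^3*(6) + (0)^2*(4)^2 - 4*(4)^3 - 27*(6)^2
  = 0 + (0) + 0 + (-256) + (-972)
  = -1228.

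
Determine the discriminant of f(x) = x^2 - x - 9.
Δ = 37

For a quadratic a x^2 + b x + c the discriminant is Δ = b^2 - 4ac = (-1)^2 - 4*(1)*(-9) = 1 - (-36) = 37.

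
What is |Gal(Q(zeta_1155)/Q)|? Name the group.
|Gal(Q(zeta_1155)/Q)| = phi(1155) = 480; group ≅ (Z/1155Z)^* ≅ Z/2Z × Z/4Z × Z/6Z × Z/10Z

The n-th cyclotomic polynomial Φ_1155(x) is the minimal polynomial of zeta_1155 over Q and has degree phi(1155) = 480. So Q(zeta_1155) is a degree-480 Galois extension with Galois group (Z/1155Z)^*. By CRT, (Z/1155Z)^* ≅ (Z/3Z)^* × (Z/5Z)^* × (Z/7Z)^* × (Z/11Z)^*. Each prime-power unit group is (Z/3Z)^* ≅ Z/2Z; (Z/5Z)^* ≅ Z/4Z; (Z/7Z)^* ≅ Z/6Z; (Z/11Z)^* ≅ Z/10Z. Hence Gal(Q(zeta_1155)/Q) ≅ Z/2Z × Z/4Z × Z/6Z × Z/10Z.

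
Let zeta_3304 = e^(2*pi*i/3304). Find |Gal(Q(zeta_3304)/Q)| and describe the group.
|Gal(Q(zeta_3304)/Q)| = phi(3304) = 1392; group ≅ (Z/3304Z)^* ≅ Z/2Z × Z/2Z × Z/6Z × Z/58Z

The n-th cyclotomic polynomial Φ_3304(x) is the minimal polynomial of zeta_3304 over Q and has degree phi(3304) = 1392. So Q(zeta_3304) is a degree-1392 Galois extension with Galois group (Z/3304Z)^*. By CRT, (Z/3304Z)^* ≅ (Z/8Z)^* × (Z/7Z)^* × (Z/59Z)^*. Each prime-power unit group is (Z/8Z)^* ≅ Z/2Z × Z/2Z; (Z/7Z)^* ≅ Z/6Z; (Z/59Z)^* ≅ Z/58Z. Hence Gal(Q(zeta_3304)/Q) ≅ Z/2Z × Z/2Z × Z/6Z × Z/58Z.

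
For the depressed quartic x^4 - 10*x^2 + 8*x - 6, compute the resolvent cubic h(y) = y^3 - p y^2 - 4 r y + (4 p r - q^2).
h(y) = y^3 + 10*y^2 + 24*y + 176

Identify coefficients: p = -10, q = 8, r = -6.
Plug into h(y) = y^3 - p y^2 - 4 r y + (4 p r - q^2):
  h(y) = y^3 - (-10) y^2 - 4*(-6) y + (4*(-10)*(-6) - (8)^2)
       = y^3 + (10) y^2 + (24) y + (176).
Simplifying: h(y) = y^3 + 10*y^2 + 24*y + 176.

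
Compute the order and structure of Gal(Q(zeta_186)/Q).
|Gal(Q(zeta_186)/Q)| = phi(186) = 60; group ≅ (Z/186Z)^* ≅ Z/2Z × Z/30Z

The n-th cyclotomic polynomial Φ_186(x) is the minimal polynomial of zeta_186 over Q and has degree phi(186) = 60. So Q(zeta_186) is a degree-60 Galois extension with Galois group (Z/186Z)^*. By CRT, (Z/186Z)^* ≅ (Z/2Z)^* × (Z/3Z)^* × (Z/31Z)^*. Each prime-power unit group is (Z/2Z)^* ≅ trivial group (order 1); (Z/3Z)^* ≅ Z/2Z; (Z/31Z)^* ≅ Z/30Z. Hence Gal(Q(zeta_186)/Q) ≅ Z/2Z × Z/30Z.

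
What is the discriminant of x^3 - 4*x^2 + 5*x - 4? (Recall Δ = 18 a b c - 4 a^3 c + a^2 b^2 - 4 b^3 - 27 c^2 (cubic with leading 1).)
Δ = -116

For x^3 + a x^2 + b x + c the discriminant is Δ = 18 a b c - 4 a^3 c + a^2 b^2 - 4 b^3 - 27 c^2.
Plug a = -4, b = 5, c = -4:
  18*(-4)*(5)*(-4) - 4*(-4)^3*(-4) + (-4)^2*(5)^2 - 4*(5)^3 - 27*(-4)^2
  = 1440 + (-1024) + 400 + (-500) + (-432)
  = -116.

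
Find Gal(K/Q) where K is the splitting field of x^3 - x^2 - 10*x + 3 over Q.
Gal(K/Q) = S_3 (symmetric group of order 6)

Compute the discriminant of x^3 + (-1)*x^2 + (-10)*x + (3): Δ = 4409. Since Δ is not a rational square, the Galois group is not contained in A_3; it must be the full S_3 (irreducibility of the cubic rules out anything smaller).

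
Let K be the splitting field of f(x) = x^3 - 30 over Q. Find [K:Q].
[K:Q] = 6

x^3 - 30 has one real root r = 30^(1/3) and two complex roots r*zeta_3, r*zeta_3^2 where zeta_3 = e^(2*pi*i/3). The splitting field is Q(r, zeta_3). [Q(r):Q] = 3 and [Q(zeta_3):Q] = 2 with gcd = 1, so [Q(r, zeta_3):Q] = 3 * 2 = 6.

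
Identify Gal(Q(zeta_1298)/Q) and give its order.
|Gal(Q(zeta_1298)/Q)| = phi(1298) = 580; group ≅ (Z/1298Z)^* ≅ Z/10Z × Z/58Z

The n-th cyclotomic polynomial Φ_1298(x) is the minimal polynomial of zeta_1298 over Q and has degree phi(1298) = 580. So Q(zeta_1298) is a degree-580 Galois extension with Galois group (Z/1298Z)^*. By CRT, (Z/1298Z)^* ≅ (Z/2Z)^* × (Z/11Z)^* × (Z/59Z)^*. Each prime-power unit group is (Z/2Z)^* ≅ trivial group (order 1); (Z/11Z)^* ≅ Z/10Z; (Z/59Z)^* ≅ Z/58Z. Hence Gal(Q(zeta_1298)/Q) ≅ Z/10Z × Z/58Z.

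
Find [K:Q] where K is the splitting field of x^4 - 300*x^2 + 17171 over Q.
[K:Q] = 4

f factors as (x^2 - 223)(x^2 - 77); the splitting field is K = Q(sqrt(223), sqrt(77)). Since 223, 77, and 17171 are all non-squares in Q, the three subfields Q(sqrt(223)), Q(sqrt(77)), Q(sqrt(17171)) are distinct degree-2 extensions, so [K:Q] = 4 (Klein four Galois group).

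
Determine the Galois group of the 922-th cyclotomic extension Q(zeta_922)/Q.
|Gal(Q(zeta_922)/Q)| = phi(922) = 460; group ≅ (Z/922Z)^* ≅ Z/460Z

The n-th cyclotomic polynomial Φ_922(x) is the minimal polynomial of zeta_922 over Q and has degree phi(922) = 460. So Q(zeta_922) is a degree-460 Galois extension with Galois group (Z/922Z)^*. By CRT, (Z/922Z)^* ≅ (Z/2Z)^* × (Z/461Z)^*. Each prime-power unit group is (Z/2Z)^* ≅ trivial group (order 1); (Z/461Z)^* ≅ Z/460Z. Hence Gal(Q(zeta_922)/Q) ≅ Z/460Z.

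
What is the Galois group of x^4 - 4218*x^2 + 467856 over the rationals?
Gal(K/Q) = Z/2Z (cyclic of order 2)

f factors as (x^2 - 114)(x^2 - 4104), so the splitting field is K = Q(sqrt(114), sqrt(4104)). The squarefree part of 114 is 114 and the squarefree part of 4104 is also 114, so sqrt(114) and sqrt(4104) are both rational multiples of sqrt(114). Hence Q(sqrt(114)) = Q(sqrt(4104)) = Q(sqrt(114)), and the splitting field collapses to a single degree-2 extension with Galois group Z/2Z.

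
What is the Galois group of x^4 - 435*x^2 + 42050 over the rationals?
Gal(K/Q) = V_4 (Klein four-group, Z/2Z × Z/2Z)

f factors as (x^2 - 145)(x^2 - 290), so the splitting field is K = Q(sqrt(145), sqrt(290)). The elements 145, 290, 42050 are all non-squares in Q, so sqrt(145) and sqrt(290) generate independent quadratic extensions. Thus [K:Q] = 4 and Gal(K/Q) is generated by the two order-2 automorphisms sqrt(145) ↦ -sqrt(145) and sqrt(290) ↦ -sqrt(290), giving V_4.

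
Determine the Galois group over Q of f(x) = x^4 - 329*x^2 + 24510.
Gal(K/Q) = V_4 (Klein four-group, Z/2Z × Z/2Z)

f factors as (x^2 - 215)(x^2 - 114), so the splitting field is K = Q(sqrt(215), sqrt(114)). The elements 215, 114, 24510 are all non-squares in Q, so sqrt(215) and sqrt(114) generate independent quadratic extensions. Thus [K:Q] = 4 and Gal(K/Q) is generated by the two order-2 automorphisms sqrt(215) ↦ -sqrt(215) and sqrt(114) ↦ -sqrt(114), giving V_4.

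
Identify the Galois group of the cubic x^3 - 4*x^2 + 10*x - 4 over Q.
Gal(K/Q) = S_3 (symmetric group of order 6)

Compute the discriminant of x^3 + (-4)*x^2 + (10)*x + (-4): Δ = -976. Since Δ is not a rational square, the Galois group is not contained in A_3; it must be the full S_3 (irreducibility of the cubic rules out anything smaller).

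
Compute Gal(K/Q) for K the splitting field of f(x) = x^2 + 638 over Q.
Gal(K/Q) = Z/2Z (cyclic of order 2)

x^2 + 638 is irreducible over Q since -638 is not a rational square. The splitting field Q(sqrt(-638)) has degree 2 over Q, and its unique nontrivial automorphism is sqrt(-638) ↦ -sqrt(-638). Hence Gal(Q(sqrt(-638))/Q) = Z/2Z.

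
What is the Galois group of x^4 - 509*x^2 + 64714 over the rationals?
Gal(K/Q) = V_4 (Klein four-group, Z/2Z × Z/2Z)

f factors as (x^2 - 247)(x^2 - 262), so the splitting field is K = Q(sqrt(247), sqrt(262)). The elements 247, 262, 64714 are all non-squares in Q, so sqrt(247) and sqrt(262) generate independent quadratic extensions. Thus [K:Q] = 4 and Gal(K/Q) is generated by the two order-2 automorphisms sqrt(247) ↦ -sqrt(247) and sqrt(262) ↦ -sqrt(262), giving V_4.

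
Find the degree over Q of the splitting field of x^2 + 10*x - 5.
[K:Q] = 2

The discriminant of x^2 + (10)*x + (-5) is b^2 - 4c = 100 - (-20) = 120. Since 120 is not a perfect square in Q, the polynomial is irreducible over Q. Its two roots generate a degree-2 extension, so [K:Q] = 2.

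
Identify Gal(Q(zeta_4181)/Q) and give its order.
|Gal(Q(zeta_4181)/Q)| = phi(4181) = 4032; group ≅ (Z/4181Z)^* ≅ Z/36Z × Z/112Z

The n-th cyclotomic polynomial Φ_4181(x) is the minimal polynomial of zeta_4181 over Q and has degree phi(4181) = 4032. So Q(zeta_4181) is a degree-4032 Galois extension with Galois group (Z/4181Z)^*. By CRT, (Z/4181Z)^* ≅ (Z/37Z)^* × (Z/113Z)^*. Each prime-power unit group is (Z/37Z)^* ≅ Z/36Z; (Z/113Z)^* ≅ Z/112Z. Hence Gal(Q(zeta_4181)/Q) ≅ Z/36Z × Z/112Z.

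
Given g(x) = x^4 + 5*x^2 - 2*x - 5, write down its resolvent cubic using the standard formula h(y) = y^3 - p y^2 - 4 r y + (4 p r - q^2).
h(y) = y^3 - 5*y^2 + 20*y - 104

Identify coefficients: p = 5, q = -2, r = -5.
Plug into h(y) = y^3 - p y^2 - 4 r y + (4 p r - q^2):
  h(y) = y^3 - (5) y^2 - 4*(-5) y + (4*(5)*(-5) - (-2)^2)
       = y^3 + (-5) y^2 + (20) y + (-104).
Simplifying: h(y) = y^3 - 5*y^2 + 20*y - 104.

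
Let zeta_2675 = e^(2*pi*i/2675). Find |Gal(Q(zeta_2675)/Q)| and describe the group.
|Gal(Q(zeta_2675)/Q)| = phi(2675) = 2120; group ≅ (Z/2675Z)^* ≅ Z/20Z × Z/106Z

The n-th cyclotomic polynomial Φ_2675(x) is the minimal polynomial of zeta_2675 over Q and has degree phi(2675) = 2120. So Q(zeta_2675) is a degree-2120 Galois extension with Galois group (Z/2675Z)^*. By CRT, (Z/2675Z)^* ≅ (Z/25Z)^* × (Z/107Z)^*. Each prime-power unit group is (Z/25Z)^* ≅ Z/20Z; (Z/107Z)^* ≅ Z/106Z. Hence Gal(Q(zeta_2675)/Q) ≅ Z/20Z × Z/106Z.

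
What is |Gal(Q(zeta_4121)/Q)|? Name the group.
|Gal(Q(zeta_4121)/Q)| = phi(4121) = 3792; group ≅ (Z/4121Z)^* ≅ Z/12Z × Z/316Z

The n-th cyclotomic polynomial Φ_4121(x) is the minimal polynomial of zeta_4121 over Q and has degree phi(4121) = 3792. So Q(zeta_4121) is a degree-3792 Galois extension with Galois group (Z/4121Z)^*. By CRT, (Z/4121Z)^* ≅ (Z/13Z)^* × (Z/317Z)^*. Each prime-power unit group is (Z/13Z)^* ≅ Z/12Z; (Z/317Z)^* ≅ Z/316Z. Hence Gal(Q(zeta_4121)/Q) ≅ Z/12Z × Z/316Z.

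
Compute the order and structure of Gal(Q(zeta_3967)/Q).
|Gal(Q(zeta_3967)/Q)| = phi(3967) = 3966; group ≅ (Z/3967Z)^* ≅ Z/3966Z

The n-th cyclotomic polynomial Φ_3967(x) is the minimal polynomial of zeta_3967 over Q and has degree phi(3967) = 3966. So Q(zeta_3967) is a degree-3966 Galois extension with Galois group (Z/3967Z)^*. (Z/3967Z)^* is cyclic since 3967 is an odd prime power (or 4). Hence Gal(Q(zeta_3967)/Q) ≅ Z/3966Z.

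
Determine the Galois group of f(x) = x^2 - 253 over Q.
Gal(K/Q) = Z/2Z (cyclic of order 2)

x^2 - 253 is irreducible over Q since 253 is not a rational square. The splitting field Q(sqrt(253)) has degree 2 over Q, and its unique nontrivial automorphism is sqrt(253) ↦ -sqrt(253). Hence Gal(Q(sqrt(253))/Q) = Z/2Z.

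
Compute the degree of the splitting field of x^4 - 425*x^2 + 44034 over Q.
[K:Q] = 4

f factors as (x^2 - 179)(x^2 - 246); the splitting field is K = Q(sqrt(179), sqrt(246)). Since 179, 246, and 44034 are all non-squares in Q, the three subfields Q(sqrt(179)), Q(sqrt(246)), Q(sqrt(44034)) are distinct degree-2 extensions, so [K:Q] = 4 (Klein four Galois group).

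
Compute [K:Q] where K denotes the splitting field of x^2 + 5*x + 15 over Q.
[K:Q] = 2

The discriminant of x^2 + (5)*x + (15) is b^2 - 4c = 25 - (60) = -35. Since -35 is not a perfect square in Q, the polynomial is irreducible over Q. Its two roots generate a degree-2 extension, so [K:Q] = 2.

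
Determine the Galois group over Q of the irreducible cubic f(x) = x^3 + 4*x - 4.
Gal(K/Q) = S_3 (symmetric group of order 6)

Compute the discriminant of x^3 + (0)*x^2 + (4)*x + (-4): Δ = -688. Since Δ is not a rational square, the Galois group is not contained in A_3; it must be the full S_3 (irreducibility of the cubic rules out anything smaller).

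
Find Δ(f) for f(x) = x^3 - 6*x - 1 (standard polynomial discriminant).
Δ = 837

For a depressed cubic x^3 + p x + q the discriminant is Δ = -4 p^3 - 27 q^2 = -4*(-6)^3 - 27*(-1)^2 = 864 - 27 = 837.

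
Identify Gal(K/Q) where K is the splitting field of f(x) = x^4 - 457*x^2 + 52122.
Gal(K/Q) = V_4 (Klein four-group, Z/2Z × Z/2Z)

f factors as (x^2 - 238)(x^2 - 219), so the splitting field is K = Q(sqrt(238), sqrt(219)). The elements 238, 219, 52122 are all non-squares in Q, so sqrt(238) and sqrt(219) generate independent quadratic extensions. Thus [K:Q] = 4 and Gal(K/Q) is generated by the two order-2 automorphisms sqrt(238) ↦ -sqrt(238) and sqrt(219) ↦ -sqrt(219), giving V_4.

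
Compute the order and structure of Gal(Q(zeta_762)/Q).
|Gal(Q(zeta_762)/Q)| = phi(762) = 252; group ≅ (Z/762Z)^* ≅ Z/2Z × Z/126Z

The n-th cyclotomic polynomial Φ_762(x) is the minimal polynomial of zeta_762 over Q and has degree phi(762) = 252. So Q(zeta_762) is a degree-252 Galois extension with Galois group (Z/762Z)^*. By CRT, (Z/762Z)^* ≅ (Z/2Z)^* × (Z/3Z)^* × (Z/127Z)^*. Each prime-power unit group is (Z/2Z)^* ≅ trivial group (order 1); (Z/3Z)^* ≅ Z/2Z; (Z/127Z)^* ≅ Z/126Z. Hence Gal(Q(zeta_762)/Q) ≅ Z/2Z × Z/126Z.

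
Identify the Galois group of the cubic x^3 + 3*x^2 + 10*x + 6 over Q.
Gal(K/Q) = S_3 (symmetric group of order 6)

Compute the discriminant of x^3 + (3)*x^2 + (10)*x + (6): Δ = -1480. Since Δ is not a rational square, the Galois group is not contained in A_3; it must be the full S_3 (irreducibility of the cubic rules out anything smaller).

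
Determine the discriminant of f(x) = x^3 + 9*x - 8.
Δ = -4644

For a depressed cubic x^3 + p x + q the discriminant is Δ = -4 p^3 - 27 q^2 = -4*(9)^3 - 27*(-8)^2 = -2916 - 1728 = -4644.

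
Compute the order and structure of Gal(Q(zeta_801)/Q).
|Gal(Q(zeta_801)/Q)| = phi(801) = 528; group ≅ (Z/801Z)^* ≅ Z/6Z × Z/88Z

The n-th cyclotomic polynomial Φ_801(x) is the minimal polynomial of zeta_801 over Q and has degree phi(801) = 528. So Q(zeta_801) is a degree-528 Galois extension with Galois group (Z/801Z)^*. By CRT, (Z/801Z)^* ≅ (Z/9Z)^* × (Z/89Z)^*. Each prime-power unit group is (Z/9Z)^* ≅ Z/6Z; (Z/89Z)^* ≅ Z/88Z. Hence Gal(Q(zeta_801)/Q) ≅ Z/6Z × Z/88Z.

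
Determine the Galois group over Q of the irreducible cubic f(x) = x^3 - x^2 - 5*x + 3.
Gal(K/Q) = S_3 (symmetric group of order 6)

Compute the discriminant of x^3 + (-1)*x^2 + (-5)*x + (3): Δ = 564. Since Δ is not a rational square, the Galois group is not contained in A_3; it must be the full S_3 (irreducibility of the cubic rules out anything smaller).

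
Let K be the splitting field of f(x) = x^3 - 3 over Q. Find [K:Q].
[K:Q] = 6

x^3 - 3 has one real root r = 3^(1/3) and two complex roots r*zeta_3, r*zeta_3^2 where zeta_3 = e^(2*pi*i/3). The splitting field is Q(r, zeta_3). [Q(r):Q] = 3 and [Q(zeta_3):Q] = 2 with gcd = 1, so [Q(r, zeta_3):Q] = 3 * 2 = 6.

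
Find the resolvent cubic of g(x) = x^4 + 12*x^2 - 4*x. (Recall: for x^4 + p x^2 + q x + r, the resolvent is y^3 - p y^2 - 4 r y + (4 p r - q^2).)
h(y) = y^3 - 12*y^2 - 16

Identify coefficients: p = 12, q = -4, r = 0.
Plug into h(y) = y^3 - p y^2 - 4 r y + (4 p r - q^2):
  h(y) = y^3 - (12) y^2 - 4*(0) y + (4*(12)*(0) - (-4)^2)
       = y^3 + (-12) y^2 + (0) y + (-16).
Simplifying: h(y) = y^3 - 12*y^2 - 16.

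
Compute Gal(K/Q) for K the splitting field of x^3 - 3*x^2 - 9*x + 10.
Gal(K/Q) = S_3 (symmetric group of order 6)

Compute the discriminant of x^3 + (-3)*x^2 + (-9)*x + (10): Δ = 6885. Since Δ is not a rational square, the Galois group is not contained in A_3; it must be the full S_3 (irreducibility of the cubic rules out anything smaller).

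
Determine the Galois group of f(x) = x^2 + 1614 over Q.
Gal(K/Q) = Z/2Z (cyclic of order 2)

x^2 + 1614 is irreducible over Q since -1614 is not a rational square. The splitting field Q(sqrt(-1614)) has degree 2 over Q, and its unique nontrivial automorphism is sqrt(-1614) ↦ -sqrt(-1614). Hence Gal(Q(sqrt(-1614))/Q) = Z/2Z.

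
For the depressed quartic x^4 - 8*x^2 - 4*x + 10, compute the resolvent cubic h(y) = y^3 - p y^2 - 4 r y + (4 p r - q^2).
h(y) = y^3 + 8*y^2 - 40*y - 336

Identify coefficients: p = -8, q = -4, r = 10.
Plug into h(y) = y^3 - p y^2 - 4 r y + (4 p r - q^2):
  h(y) = y^3 - (-8) y^2 - 4*(10) y + (4*(-8)*(10) - (-4)^2)
       = y^3 + (8) y^2 + (-40) y + (-336).
Simplifying: h(y) = y^3 + 8*y^2 - 40*y - 336.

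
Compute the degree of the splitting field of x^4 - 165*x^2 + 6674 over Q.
[K:Q] = 4

f factors as (x^2 - 94)(x^2 - 71); the splitting field is K = Q(sqrt(94), sqrt(71)). Since 94, 71, and 6674 are all non-squares in Q, the three subfields Q(sqrt(94)), Q(sqrt(71)), Q(sqrt(6674)) are distinct degree-2 extensions, so [K:Q] = 4 (Klein four Galois group).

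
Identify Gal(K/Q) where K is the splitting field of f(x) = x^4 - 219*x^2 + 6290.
Gal(K/Q) = V_4 (Klein four-group, Z/2Z × Z/2Z)

f factors as (x^2 - 34)(x^2 - 185), so the splitting field is K = Q(sqrt(34), sqrt(185)). The elements 34, 185, 6290 are all non-squares in Q, so sqrt(34) and sqrt(185) generate independent quadratic extensions. Thus [K:Q] = 4 and Gal(K/Q) is generated by the two order-2 automorphisms sqrt(34) ↦ -sqrt(34) and sqrt(185) ↦ -sqrt(185), giving V_4.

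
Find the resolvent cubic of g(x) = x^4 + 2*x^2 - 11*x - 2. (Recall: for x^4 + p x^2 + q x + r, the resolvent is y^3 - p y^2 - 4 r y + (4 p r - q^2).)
h(y) = y^3 - 2*y^2 + 8*y - 137

Identify coefficients: p = 2, q = -11, r = -2.
Plug into h(y) = y^3 - p y^2 - 4 r y + (4 p r - q^2):
  h(y) = y^3 - (2) y^2 - 4*(-2) y + (4*(2)*(-2) - (-11)^2)
       = y^3 + (-2) y^2 + (8) y + (-137).
Simplifying: h(y) = y^3 - 2*y^2 + 8*y - 137.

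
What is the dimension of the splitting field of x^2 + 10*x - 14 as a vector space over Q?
[K:Q] = 2

The discriminant of x^2 + (10)*x + (-14) is b^2 - 4c = 100 - (-56) = 156. Since 156 is not a perfect square in Q, the polynomial is irreducible over Q. Its two roots generate a degree-2 extension, so [K:Q] = 2.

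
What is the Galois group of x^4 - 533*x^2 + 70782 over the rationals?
Gal(K/Q) = V_4 (Klein four-group, Z/2Z × Z/2Z)

f factors as (x^2 - 282)(x^2 - 251), so the splitting field is K = Q(sqrt(282), sqrt(251)). The elements 282, 251, 70782 are all non-squares in Q, so sqrt(282) and sqrt(251) generate independent quadratic extensions. Thus [K:Q] = 4 and Gal(K/Q) is generated by the two order-2 automorphisms sqrt(282) ↦ -sqrt(282) and sqrt(251) ↦ -sqrt(251), giving V_4.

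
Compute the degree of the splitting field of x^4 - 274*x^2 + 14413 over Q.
[K:Q] = 4

f factors as (x^2 - 203)(x^2 - 71); the splitting field is K = Q(sqrt(203), sqrt(71)). Since 203, 71, and 14413 are all non-squares in Q, the three subfields Q(sqrt(203)), Q(sqrt(71)), Q(sqrt(14413)) are distinct degree-2 extensions, so [K:Q] = 4 (Klein four Galois group).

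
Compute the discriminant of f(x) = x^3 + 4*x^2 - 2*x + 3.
Δ = -1347

For x^3 + a x^2 + b x + c the discriminant is Δ = 18 a b c - 4 a^3 c + a^2 b^2 - 4 b^3 - 27 c^2.
Plug a = 4, b = -2, c = 3:
  18*(4)*(-2)*(3) - 4*(4)^3*(3) + (4)^2*(-2)^2 - 4*(-2)^3 - 27*(3)^2
  = -432 + (-768) + 64 + (32) + (-243)
  = -1347.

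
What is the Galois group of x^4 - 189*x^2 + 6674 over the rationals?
Gal(K/Q) = V_4 (Klein four-group, Z/2Z × Z/2Z)

f factors as (x^2 - 142)(x^2 - 47), so the splitting field is K = Q(sqrt(142), sqrt(47)). The elements 142, 47, 6674 are all non-squares in Q, so sqrt(142) and sqrt(47) generate independent quadratic extensions. Thus [K:Q] = 4 and Gal(K/Q) is generated by the two order-2 automorphisms sqrt(142) ↦ -sqrt(142) and sqrt(47) ↦ -sqrt(47), giving V_4.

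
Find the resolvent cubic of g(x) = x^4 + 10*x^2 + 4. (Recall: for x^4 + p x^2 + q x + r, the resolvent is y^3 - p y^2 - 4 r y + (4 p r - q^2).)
h(y) = y^3 - 10*y^2 - 16*y + 160

Identify coefficients: p = 10, q = 0, r = 4.
Plug into h(y) = y^3 - p y^2 - 4 r y + (4 p r - q^2):
  h(y) = y^3 - (10) y^2 - 4*(4) y + (4*(10)*(4) - (0)^2)
       = y^3 + (-10) y^2 + (-16) y + (160).
Simplifying: h(y) = y^3 - 10*y^2 - 16*y + 160.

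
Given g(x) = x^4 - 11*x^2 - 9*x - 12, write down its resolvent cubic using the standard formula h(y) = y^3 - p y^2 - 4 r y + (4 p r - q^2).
h(y) = y^3 + 11*y^2 + 48*y + 447

Identify coefficients: p = -11, q = -9, r = -12.
Plug into h(y) = y^3 - p y^2 - 4 r y + (4 p r - q^2):
  h(y) = y^3 - (-11) y^2 - 4*(-12) y + (4*(-11)*(-12) - (-9)^2)
       = y^3 + (11) y^2 + (48) y + (447).
Simplifying: h(y) = y^3 + 11*y^2 + 48*y + 447.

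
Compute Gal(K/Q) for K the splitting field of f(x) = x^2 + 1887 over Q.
Gal(K/Q) = Z/2Z (cyclic of order 2)

x^2 + 1887 is irreducible over Q since -1887 is not a rational square. The splitting field Q(sqrt(-1887)) has degree 2 over Q, and its unique nontrivial automorphism is sqrt(-1887) ↦ -sqrt(-1887). Hence Gal(Q(sqrt(-1887))/Q) = Z/2Z.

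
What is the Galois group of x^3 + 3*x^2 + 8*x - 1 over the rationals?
Gal(K/Q) = S_3 (symmetric group of order 6)

Compute the discriminant of x^3 + (3)*x^2 + (8)*x + (-1): Δ = -1823. Since Δ is not a rational square, the Galois group is not contained in A_3; it must be the full S_3 (irreducibility of the cubic rules out anything smaller).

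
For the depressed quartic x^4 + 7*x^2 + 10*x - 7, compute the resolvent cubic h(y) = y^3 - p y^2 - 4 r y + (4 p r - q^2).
h(y) = y^3 - 7*y^2 + 28*y - 296

Identify coefficients: p = 7, q = 10, r = -7.
Plug into h(y) = y^3 - p y^2 - 4 r y + (4 p r - q^2):
  h(y) = y^3 - (7) y^2 - 4*(-7) y + (4*(7)*(-7) - (10)^2)
       = y^3 + (-7) y^2 + (28) y + (-296).
Simplifying: h(y) = y^3 - 7*y^2 + 28*y - 296.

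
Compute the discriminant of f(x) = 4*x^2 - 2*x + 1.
Δ = -12

For a quadratic a x^2 + b x + c the discriminant is Δ = b^2 - 4ac = (-2)^2 - 4*(4)*(1) = 4 - (16) = -12.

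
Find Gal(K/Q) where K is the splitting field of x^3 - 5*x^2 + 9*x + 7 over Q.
Gal(K/Q) = S_3 (symmetric group of order 6)

Compute the discriminant of x^3 + (-5)*x^2 + (9)*x + (7): Δ = -4384. Since Δ is not a rational square, the Galois group is not contained in A_3; it must be the full S_3 (irreducibility of the cubic rules out anything smaller).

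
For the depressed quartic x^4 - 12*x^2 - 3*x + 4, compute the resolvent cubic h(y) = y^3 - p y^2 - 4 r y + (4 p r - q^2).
h(y) = y^3 + 12*y^2 - 16*y - 201

Identify coefficients: p = -12, q = -3, r = 4.
Plug into h(y) = y^3 - p y^2 - 4 r y + (4 p r - q^2):
  h(y) = y^3 - (-12) y^2 - 4*(4) y + (4*(-12)*(4) - (-3)^2)
       = y^3 + (12) y^2 + (-16) y + (-201).
Simplifying: h(y) = y^3 + 12*y^2 - 16*y - 201.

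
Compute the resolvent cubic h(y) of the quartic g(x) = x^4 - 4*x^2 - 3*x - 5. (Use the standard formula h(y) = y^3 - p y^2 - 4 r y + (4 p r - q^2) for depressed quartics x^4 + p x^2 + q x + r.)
h(y) = y^3 + 4*y^2 + 20*y + 71

Identify coefficients: p = -4, q = -3, r = -5.
Plug into h(y) = y^3 - p y^2 - 4 r y + (4 p r - q^2):
  h(y) = y^3 - (-4) y^2 - 4*(-5) y + (4*(-4)*(-5) - (-3)^2)
       = y^3 + (4) y^2 + (20) y + (71).
Simplifying: h(y) = y^3 + 4*y^2 + 20*y + 71.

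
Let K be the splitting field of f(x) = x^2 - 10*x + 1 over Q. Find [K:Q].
[K:Q] = 2

The discriminant of x^2 + (-10)*x + (1) is b^2 - 4c = 100 - (4) = 96. Since 96 is not a perfect square in Q, the polynomial is irreducible over Q. Its two roots generate a degree-2 extension, so [K:Q] = 2.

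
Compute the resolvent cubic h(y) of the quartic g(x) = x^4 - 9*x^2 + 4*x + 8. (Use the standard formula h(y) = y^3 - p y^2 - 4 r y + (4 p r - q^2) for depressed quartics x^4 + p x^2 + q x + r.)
h(y) = y^3 + 9*y^2 - 32*y - 304

Identify coefficients: p = -9, q = 4, r = 8.
Plug into h(y) = y^3 - p y^2 - 4 r y + (4 p r - q^2):
  h(y) = y^3 - (-9) y^2 - 4*(8) y + (4*(-9)*(8) - (4)^2)
       = y^3 + (9) y^2 + (-32) y + (-304).
Simplifying: h(y) = y^3 + 9*y^2 - 32*y - 304.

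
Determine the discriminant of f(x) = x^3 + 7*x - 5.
Δ = -2047

For x^3 + a x^2 + b x + c the discriminant is Δ = 18 a b c - 4 a^3 c + a^2 b^2 - 4 b^3 - 27 c^2.
Plug a = 0, b = 7, c = -5:
  18*(0)*(7)*(-5) - 4*(0)^3*(-5) + (0)^2*(7)^2 - 4*(7)^3 - 27*(-5)^2
  = 0 + (0) + 0 + (-1372) + (-675)
  = -2047.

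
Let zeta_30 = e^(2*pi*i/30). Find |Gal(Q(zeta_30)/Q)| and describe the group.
|Gal(Q(zeta_30)/Q)| = phi(30) = 8; group ≅ (Z/30Z)^* ≅ Z/2Z × Z/4Z

The n-th cyclotomic polynomial Φ_30(x) is the minimal polynomial of zeta_30 over Q and has degree phi(30) = 8. So Q(zeta_30) is a degree-8 Galois extension with Galois group (Z/30Z)^*. By CRT, (Z/30Z)^* ≅ (Z/2Z)^* × (Z/3Z)^* × (Z/5Z)^*. Each prime-power unit group is (Z/2Z)^* ≅ trivial group (order 1); (Z/3Z)^* ≅ Z/2Z; (Z/5Z)^* ≅ Z/4Z. Hence Gal(Q(zeta_30)/Q) ≅ Z/2Z × Z/4Z.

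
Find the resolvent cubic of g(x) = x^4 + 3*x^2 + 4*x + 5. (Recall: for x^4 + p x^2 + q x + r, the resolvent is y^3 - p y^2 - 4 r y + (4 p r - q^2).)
h(y) = y^3 - 3*y^2 - 20*y + 44

Identify coefficients: p = 3, q = 4, r = 5.
Plug into h(y) = y^3 - p y^2 - 4 r y + (4 p r - q^2):
  h(y) = y^3 - (3) y^2 - 4*(5) y + (4*(3)*(5) - (4)^2)
       = y^3 + (-3) y^2 + (-20) y + (44).
Simplifying: h(y) = y^3 - 3*y^2 - 20*y + 44.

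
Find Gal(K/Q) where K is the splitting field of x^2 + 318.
Gal(K/Q) = Z/2Z (cyclic of order 2)

x^2 + 318 is irreducible over Q since -318 is not a rational square. The splitting field Q(sqrt(-318)) has degree 2 over Q, and its unique nontrivial automorphism is sqrt(-318) ↦ -sqrt(-318). Hence Gal(Q(sqrt(-318))/Q) = Z/2Z.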